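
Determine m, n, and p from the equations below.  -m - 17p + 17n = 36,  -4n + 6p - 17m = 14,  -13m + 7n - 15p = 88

Row-reduce the augmented matrix:
R1 ← R1 / (-1).
R2 ← R2 + 17·R1.
R3 ← R3 + 13·R1.
R2 ← R2 / (-293).
R1 ← R1 + 17·R2.
R3 ← R3 + 214·R2.
R3 ← R3 / (-2772/293).
R1 ← R1 + 34/293·R3.
R2 ← R2 + 295/293·R3.
Reading off the reduced rows gives m = -2, n = -4, p = -6.

m = -2, n = -4, p = -6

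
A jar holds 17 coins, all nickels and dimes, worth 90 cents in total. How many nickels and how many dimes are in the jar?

nickels: 16, dimes: 1

Let n = nickels, d = dimes.
  n + d = 17
  10d + 5n = 90
Row-reduce the augmented matrix:
R2 ← R2 − 5·R1.
R2 ← R2 / (5).
R1 ← R1 − 1·R2.
Reading off the reduced rows gives n = 16, d = 1.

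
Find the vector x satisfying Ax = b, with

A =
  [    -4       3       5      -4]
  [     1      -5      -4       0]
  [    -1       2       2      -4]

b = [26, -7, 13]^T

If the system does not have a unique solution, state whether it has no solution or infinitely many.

Row-reduce:
R1 ← R1 / (-4).
R2 ← R2 − 1·R1.
R3 ← R3 + 1·R1.
R2 ← R2 / (-17/4).
R1 ← R1 + 3/4·R2.
R3 ← R3 − 5/4·R2.
R3 ← R3 / (-1/17).
R1 ← R1 + 13/17·R3.
R2 ← R2 − 11/17·R3.
Rank is 3 with 4 unknowns, leaving x_4 free.

infinitely many solutions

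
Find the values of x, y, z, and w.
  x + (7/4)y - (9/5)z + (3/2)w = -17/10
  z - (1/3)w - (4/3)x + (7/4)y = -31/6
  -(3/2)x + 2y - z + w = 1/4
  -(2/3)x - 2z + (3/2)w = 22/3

x = -2, y = -3, z = -9/4, w = 1

Row-reduce the augmented matrix:
R2 ← R2 + 4/3·R1.
R3 ← R3 + 3/2·R1.
R4 ← R4 + 2/3·R1.
R2 ← R2 / (49/12).
R1 ← R1 − 7/4·R2.
R3 ← R3 − 37/8·R2.
R4 ← R4 − 7/6·R2.
R3 ← R3 / (-74/35).
R1 ← R1 + 6/5·R3.
R2 ← R2 + 12/35·R3.
R4 ← R4 + 14/5·R3.
R4 ← R4 / (683/3108).
R1 ← R1 − 13/1036·R4.
R2 ← R2 − 97/518·R4.
R3 ← R3 + 1335/2072·R4.
Reading off the reduced rows gives x = -2, y = -3, z = -9/4, w = 1.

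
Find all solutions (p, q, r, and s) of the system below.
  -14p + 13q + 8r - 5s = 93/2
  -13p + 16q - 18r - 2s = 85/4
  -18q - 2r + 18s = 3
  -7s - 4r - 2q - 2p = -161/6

p = -5/4, q = 7/3, r = 3/2, s = 8/3

Row-reduce the augmented matrix:
R1 ← R1 / (-14).
R2 ← R2 + 13·R1.
R4 ← R4 + 2·R1.
R2 ← R2 / (55/14).
R1 ← R1 + 13/14·R2.
R3 ← R3 + 18·R2.
R4 ← R4 + 27/7·R2.
R3 ← R3 / (-6518/55).
R1 ← R1 + 362/55·R3.
R2 ← R2 + 356/55·R3.
R4 ← R4 + 1656/55·R3.
R4 ← R4 / (-36959/3259).
R1 ← R1 + 2250/3259·R4.
R2 ← R2 + 3167/3259·R4.
R3 ← R3 + 828/3259·R4.
Reading off the reduced rows gives p = -5/4, q = 7/3, r = 3/2, s = 8/3.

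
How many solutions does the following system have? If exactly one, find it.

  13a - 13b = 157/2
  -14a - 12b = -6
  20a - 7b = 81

no solution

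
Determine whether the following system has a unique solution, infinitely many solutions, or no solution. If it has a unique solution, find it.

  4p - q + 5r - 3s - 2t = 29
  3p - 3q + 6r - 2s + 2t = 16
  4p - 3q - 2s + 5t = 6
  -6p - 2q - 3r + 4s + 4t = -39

infinitely many solutions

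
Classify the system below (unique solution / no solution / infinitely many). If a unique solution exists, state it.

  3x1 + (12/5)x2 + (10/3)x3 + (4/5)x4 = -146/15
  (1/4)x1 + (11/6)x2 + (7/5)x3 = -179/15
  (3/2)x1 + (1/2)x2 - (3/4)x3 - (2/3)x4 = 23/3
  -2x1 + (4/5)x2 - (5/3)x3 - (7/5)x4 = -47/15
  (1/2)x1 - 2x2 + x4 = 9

no solution

Row-reduce:
R1 ← R1 / (3).
R2 ← R2 − 1/4·R1.
R3 ← R3 − 3/2·R1.
R4 ← R4 + 2·R1.
R5 ← R5 − 1/2·R1.
R2 ← R2 / (49/30).
R1 ← R1 − 4/5·R2.
R3 ← R3 + 7/10·R2.
R4 ← R4 − 12/5·R2.
R5 ← R5 + 12/5·R2.
R3 ← R3 / (-271/140).
R1 ← R1 − 1238/2205·R3.
R2 ← R2 − 101/147·R3.
R4 ← R4 + 2411/2205·R3.
R5 ← R5 − 2411/2205·R3.
R4 ← R4 / (-7685/51219).
R1 ← R1 + 940/51219·R4.
R2 ← R2 + 7334/17073·R4.
R3 ← R3 − 460/813·R4.
R5 ← R5 − 7685/51219·R4.
Row 5 reduces to 0 = 1, a contradiction. The system is inconsistent.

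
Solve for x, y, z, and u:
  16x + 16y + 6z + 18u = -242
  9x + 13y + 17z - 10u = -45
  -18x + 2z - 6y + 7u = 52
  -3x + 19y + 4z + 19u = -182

Row-reduce the augmented matrix:
R1 ← R1 / (16).
R2 ← R2 − 9·R1.
R3 ← R3 + 18·R1.
R4 ← R4 + 3·R1.
R2 ← R2 / (4).
R1 ← R1 − 1·R2.
R3 ← R3 − 12·R2.
R4 ← R4 − 22·R2.
R3 ← R3 / (-257/8).
R1 ← R1 + 97/32·R3.
R2 ← R2 − 109/32·R3.
R4 ← R4 + 1117/16·R3.
R4 ← R4 / (-29483/514).
R1 ← R1 + 2171/1028·R4.
R2 ← R2 − 4379/1028·R4.
R3 ← R3 + 701/257·R4.
Reading off the reduced rows gives x = -4, y = -4, z = -1, u = -6.

x = -4, y = -4, z = -1, u = -6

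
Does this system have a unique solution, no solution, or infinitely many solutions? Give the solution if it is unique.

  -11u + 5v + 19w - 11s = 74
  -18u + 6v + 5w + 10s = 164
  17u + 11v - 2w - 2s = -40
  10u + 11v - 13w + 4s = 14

u = -6, v = 6, w = 0, s = 2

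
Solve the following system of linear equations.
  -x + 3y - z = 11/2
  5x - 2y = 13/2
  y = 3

x = 5/2, y = 3, z = 1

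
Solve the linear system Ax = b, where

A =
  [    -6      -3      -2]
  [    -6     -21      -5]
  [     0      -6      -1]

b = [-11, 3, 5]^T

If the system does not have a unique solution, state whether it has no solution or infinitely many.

no solution

Row-reduce:
R1 ← R1 / (-6).
R2 ← R2 + 6·R1.
R2 ← R2 / (-18).
R1 ← R1 − 1/2·R2.
R3 ← R3 + 6·R2.
Row 3 reduces to 0 = 1/3, a contradiction. The system is inconsistent.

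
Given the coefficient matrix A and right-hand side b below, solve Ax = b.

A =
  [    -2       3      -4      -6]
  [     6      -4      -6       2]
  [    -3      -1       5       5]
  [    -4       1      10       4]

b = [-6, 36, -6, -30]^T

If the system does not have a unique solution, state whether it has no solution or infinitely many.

infinitely many solutions

Row-reduce:
R1 ← R1 / (-2).
R2 ← R2 − 6·R1.
R3 ← R3 + 3·R1.
R4 ← R4 + 4·R1.
R2 ← R2 / (5).
R1 ← R1 + 3/2·R2.
R3 ← R3 + 11/2·R2.
R4 ← R4 + 5·R2.
R3 ← R3 / (-44/5).
R1 ← R1 + 17/5·R3.
R2 ← R2 + 18/5·R3.
Rank is 3 with 4 unknowns, leaving x_4 free.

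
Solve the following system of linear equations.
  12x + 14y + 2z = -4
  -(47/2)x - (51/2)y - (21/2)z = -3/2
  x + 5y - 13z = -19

Row-reduce:
R1 ← R1 / (12).
R2 ← R2 + 47/2·R1.
R3 ← R3 − 1·R1.
R2 ← R2 / (23/12).
R1 ← R1 − 7/6·R2.
R3 ← R3 − 23/6·R2.
Rank is 2 with 3 unknowns, leaving z free.

infinitely many solutions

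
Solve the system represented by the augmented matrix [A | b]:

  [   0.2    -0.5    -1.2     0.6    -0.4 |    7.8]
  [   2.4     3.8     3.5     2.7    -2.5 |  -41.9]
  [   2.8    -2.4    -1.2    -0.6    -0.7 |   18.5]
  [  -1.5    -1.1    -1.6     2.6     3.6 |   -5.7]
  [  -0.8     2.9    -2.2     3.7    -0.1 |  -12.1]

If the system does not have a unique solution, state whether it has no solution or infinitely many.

Row-reduce the augmented matrix:
R1 ← R1 / (1/5).
R2 ← R2 − 12/5·R1.
R3 ← R3 − 14/5·R1.
R4 ← R4 + 3/2·R1.
R5 ← R5 + 4/5·R1.
R2 ← R2 / (49/5).
R1 ← R1 + 5/2·R2.
R3 ← R3 − 23/5·R2.
R4 ← R4 + 97/20·R2.
R5 ← R5 − 9/10·R2.
R3 ← R3 / (3527/490).
R1 ← R1 + 281/196·R3.
R2 ← R2 − 179/98·R3.
R4 ← R4 + 3413/1960·R3.
R5 ← R5 + 8471/980·R3.
R4 ← R4 / (226199/70540).
R1 ← R1 − 3387/7054·R4.
R2 ← R2 − 4545/3527·R4.
R3 ← R3 + 3375/3527·R4.
R5 ← R5 + 31004/17635·R4.
R5 ← R5 / (18712833/4523980).
R1 ← R1 + 237734/226199·R5.
R2 ← R2 + 408223/226199·R5.
R3 ← R3 − 599553/452398·R5.
R4 ← R4 − 375625/452398·R5.
Reading off the reduced rows gives x_1 = -1, x_2 = -4, x_3 = -6, x_4 = -4, x_5 = -3.

x_1 = -1, x_2 = -4, x_3 = -6, x_4 = -4, x_5 = -3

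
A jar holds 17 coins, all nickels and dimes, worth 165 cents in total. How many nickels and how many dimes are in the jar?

nickels: 1, dimes: 16

Let n = nickels, d = dimes.
  d + n = 17
  5n + 10d = 165
From equation 1: n = 17 − d.
Substitute into equation 2 and solve: d = 16.
Then n = 1.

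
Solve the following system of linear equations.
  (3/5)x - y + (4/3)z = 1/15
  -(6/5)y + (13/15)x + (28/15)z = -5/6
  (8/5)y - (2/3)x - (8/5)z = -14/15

Row-reduce:
R1 ← R1 / (3/5).
R2 ← R2 − 13/15·R1.
R3 ← R3 + 2/3·R1.
R2 ← R2 / (11/45).
R1 ← R1 + 5/3·R2.
R3 ← R3 − 22/45·R2.
Row 3 reduces to 0 = 1, a contradiction. The system is inconsistent.

no solution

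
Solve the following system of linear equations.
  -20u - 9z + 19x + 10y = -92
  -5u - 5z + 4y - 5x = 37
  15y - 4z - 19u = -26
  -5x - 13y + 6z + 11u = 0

x = -4, y = 3, z = -6, u = 5

Row-reduce the augmented matrix:
R1 ← R1 / (19).
R2 ← R2 + 5·R1.
R4 ← R4 + 5·R1.
R2 ← R2 / (126/19).
R1 ← R1 − 10/19·R2.
R3 ← R3 − 15·R2.
R4 ← R4 + 197/19·R2.
R3 ← R3 / (38/3).
R1 ← R1 − 1/9·R3.
R2 ← R2 + 10/9·R3.
R4 ← R4 + 71/9·R3.
R4 ← R4 / (-12265/1596).
R1 ← R1 + 439/1596·R4.
R2 ← R2 + 470/399·R4.
R3 ← R3 − 177/532·R4.
Reading off the reduced rows gives x = -4, y = 3, z = -6, u = 5.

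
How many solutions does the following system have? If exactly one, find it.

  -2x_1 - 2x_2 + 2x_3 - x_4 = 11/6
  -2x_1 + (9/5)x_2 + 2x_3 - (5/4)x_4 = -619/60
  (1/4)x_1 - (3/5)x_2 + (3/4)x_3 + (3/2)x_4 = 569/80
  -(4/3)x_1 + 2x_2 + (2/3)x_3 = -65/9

x_1 = 5/4, x_2 = -3, x_3 = 2/3, x_4 = 3

Row-reduce the augmented matrix:
R1 ← R1 / (-2).
R2 ← R2 + 2·R1.
R3 ← R3 − 1/4·R1.
R4 ← R4 + 4/3·R1.
R2 ← R2 / (19/5).
R1 ← R1 − 1·R2.
R3 ← R3 + 17/20·R2.
R4 ← R4 − 10/3·R2.
R1 ← R1 + 1·R3.
R4 ← R4 + 2/3·R3.
R4 ← R4 / (805/456).
R1 ← R1 − 573/304·R4.
R2 ← R2 + 5/76·R4.
R3 ← R3 − 401/304·R4.
Reading off the reduced rows gives x_1 = 5/4, x_2 = -3, x_3 = 2/3, x_4 = 3.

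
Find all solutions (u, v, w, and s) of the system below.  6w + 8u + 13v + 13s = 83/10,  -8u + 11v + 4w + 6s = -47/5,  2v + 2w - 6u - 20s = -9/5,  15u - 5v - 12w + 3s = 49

u = 3/2, v = 8/5, w = -3, s = -1/2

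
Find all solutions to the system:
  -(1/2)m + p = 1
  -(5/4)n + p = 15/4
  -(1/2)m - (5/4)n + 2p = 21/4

no solution

Row-reduce:
R1 ← R1 / (-1/2).
R3 ← R3 + 1/2·R1.
R2 ← R2 / (-5/4).
R3 ← R3 + 5/4·R2.
Row 3 reduces to 0 = 1/2, a contradiction. The system is inconsistent.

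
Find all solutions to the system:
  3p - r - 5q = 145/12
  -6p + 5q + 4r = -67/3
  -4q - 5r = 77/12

p = 8/3, q = -2/3, r = -3/4

Row-reduce the augmented matrix:
R1 ← R1 / (3).
R2 ← R2 + 6·R1.
R2 ← R2 / (-5).
R1 ← R1 + 5/3·R2.
R3 ← R3 + 4·R2.
R3 ← R3 / (-33/5).
R1 ← R1 + 1·R3.
R2 ← R2 + 2/5·R3.
Reading off the reduced rows gives p = 8/3, q = -2/3, r = -3/4.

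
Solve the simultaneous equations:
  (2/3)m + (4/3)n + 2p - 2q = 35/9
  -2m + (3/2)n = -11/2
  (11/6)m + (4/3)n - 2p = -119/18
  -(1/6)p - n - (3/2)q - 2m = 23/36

m = 1, n = -7/3, p = 8/3, q = -1/2

Row-reduce the augmented matrix:
R1 ← R1 / (2/3).
R2 ← R2 + 2·R1.
R3 ← R3 − 11/6·R1.
R4 ← R4 + 2·R1.
R2 ← R2 / (11/2).
R1 ← R1 − 2·R2.
R3 ← R3 + 7/3·R2.
R4 ← R4 − 3·R2.
R3 ← R3 / (-109/22).
R1 ← R1 − 9/11·R3.
R2 ← R2 − 12/11·R3.
R4 ← R4 − 169/66·R3.
R4 ← R4 / (-883/327).
R1 ← R1 + 36/109·R4.
R2 ← R2 + 48/109·R4.
R3 ← R3 + 65/109·R4.
Reading off the reduced rows gives m = 1, n = -7/3, p = 8/3, q = -1/2.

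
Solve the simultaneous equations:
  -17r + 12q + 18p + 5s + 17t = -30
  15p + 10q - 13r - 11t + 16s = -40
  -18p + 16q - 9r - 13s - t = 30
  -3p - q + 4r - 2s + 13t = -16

Row-reduce:
R1 ← R1 / (18).
R2 ← R2 − 15·R1.
R3 ← R3 + 18·R1.
R4 ← R4 + 3·R1.
Swap R2 and R3.
R2 ← R2 / (28).
R1 ← R1 − 2/3·R2.
R4 ← R4 − 1·R2.
R3 ← R3 / (7/6).
R1 ← R1 + 41/126·R3.
R2 ← R2 + 13/14·R3.
R4 ← R4 − 44/21·R3.
R4 ← R4 / (-2169/98).
R1 ← R1 − 554/147·R4.
R2 ← R2 − 895/98·R4.
R3 ← R3 − 71/7·R4.
Rank is 4 with 5 unknowns, leaving t free.

infinitely many solutions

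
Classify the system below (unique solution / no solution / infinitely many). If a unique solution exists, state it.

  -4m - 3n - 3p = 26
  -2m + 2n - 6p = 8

infinitely many solutions

Row-reduce:
R1 ← R1 / (-4).
R2 ← R2 + 2·R1.
R2 ← R2 / (7/2).
R1 ← R1 − 3/4·R2.
Rank is 2 with 3 unknowns, leaving p free.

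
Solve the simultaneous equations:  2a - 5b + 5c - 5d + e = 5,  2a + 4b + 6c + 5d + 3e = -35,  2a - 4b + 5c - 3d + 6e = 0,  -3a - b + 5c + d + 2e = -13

infinitely many solutions

Row-reduce:
R1 ← R1 / (2).
R2 ← R2 − 2·R1.
R3 ← R3 − 2·R1.
R4 ← R4 + 3·R1.
R2 ← R2 / (9).
R1 ← R1 + 5/2·R2.
R3 ← R3 − 1·R2.
R4 ← R4 + 17/2·R2.
R3 ← R3 / (-1/9).
R1 ← R1 − 25/9·R3.
R2 ← R2 − 1/9·R3.
R4 ← R4 − 121/9·R3.
R4 ← R4 / (221/2).
R1 ← R1 − 45/2·R4.
R2 ← R2 − 2·R4.
R3 ← R3 + 8·R4.
Rank is 4 with 5 unknowns, leaving e free.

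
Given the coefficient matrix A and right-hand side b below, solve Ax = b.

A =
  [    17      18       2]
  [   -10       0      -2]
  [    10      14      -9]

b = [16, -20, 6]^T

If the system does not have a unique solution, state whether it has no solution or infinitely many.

Row-reduce the augmented matrix:
R1 ← R1 / (17).
R2 ← R2 + 10·R1.
R3 ← R3 − 10·R1.
R2 ← R2 / (180/17).
R1 ← R1 − 18/17·R2.
R3 ← R3 − 58/17·R2.
R3 ← R3 / (-446/45).
R1 ← R1 − 1/5·R3.
R2 ← R2 + 7/90·R3.
Reading off the reduced rows gives x_1 = 2, x_2 = -1, x_3 = 0.

x_1 = 2, x_2 = -1, x_3 = 0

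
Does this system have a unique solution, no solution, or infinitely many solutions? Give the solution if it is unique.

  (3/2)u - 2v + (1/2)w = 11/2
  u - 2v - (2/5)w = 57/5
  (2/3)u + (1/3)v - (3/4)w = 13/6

u = -1, v = -5, w = -6

Row-reduce the augmented matrix:
R1 ← R1 / (3/2).
R2 ← R2 − 1·R1.
R3 ← R3 − 2/3·R1.
R2 ← R2 / (-2/3).
R1 ← R1 + 4/3·R2.
R3 ← R3 − 11/9·R2.
R3 ← R3 / (-139/60).
R1 ← R1 − 9/5·R3.
R2 ← R2 − 11/10·R3.
Reading off the reduced rows gives u = -1, v = -5, w = -6.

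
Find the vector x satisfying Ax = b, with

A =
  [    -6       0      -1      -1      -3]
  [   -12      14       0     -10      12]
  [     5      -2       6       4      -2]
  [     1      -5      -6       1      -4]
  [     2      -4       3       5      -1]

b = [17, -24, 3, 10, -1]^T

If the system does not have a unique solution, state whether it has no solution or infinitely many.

no solution

Row-reduce:
R1 ← R1 / (-6).
R2 ← R2 + 12·R1.
R3 ← R3 − 5·R1.
R4 ← R4 − 1·R1.
R5 ← R5 − 2·R1.
R2 ← R2 / (14).
R3 ← R3 + 2·R2.
R4 ← R4 + 5·R2.
R5 ← R5 + 4·R2.
R3 ← R3 / (229/42).
R1 ← R1 − 1/6·R3.
R2 ← R2 − 1/7·R3.
R4 ← R4 + 229/42·R3.
R5 ← R5 − 68/21·R3.
Swap R4 and R5.
R4 ← R4 / (270/229).
R1 ← R1 − 24/229·R4.
R2 ← R2 + 143/229·R4.
R3 ← R3 − 85/229·R4.
Row 5 reduces to 0 = 1, a contradiction. The system is inconsistent.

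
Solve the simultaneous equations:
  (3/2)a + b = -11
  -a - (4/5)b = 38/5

a = -6, b = -2

Row-reduce the augmented matrix:
R1 ← R1 / (3/2).
R2 ← R2 + 1·R1.
R2 ← R2 / (-2/15).
R1 ← R1 − 2/3·R2.
Reading off the reduced rows gives a = -6, b = -2.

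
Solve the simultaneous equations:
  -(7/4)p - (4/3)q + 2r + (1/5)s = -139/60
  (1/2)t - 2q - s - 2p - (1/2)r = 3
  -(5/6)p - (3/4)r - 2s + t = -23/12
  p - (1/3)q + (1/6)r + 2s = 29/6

infinitely many solutions

Row-reduce:
R1 ← R1 / (-7/4).
R2 ← R2 + 2·R1.
R3 ← R3 + 5/6·R1.
R4 ← R4 − 1·R1.
R2 ← R2 / (-10/21).
R1 ← R1 − 16/21·R2.
R3 ← R3 − 40/63·R2.
R4 ← R4 + 23/21·R2.
R3 ← R3 / (-65/12).
R1 ← R1 + 28/5·R3.
R2 ← R2 − 117/20·R3.
R4 ← R4 − 463/60·R3.
R4 ← R4 / (-3691/9750).
R1 ← R1 − 2892/1625·R4.
R2 ← R2 + 363/250·R4.
R3 ← R3 − 224/325·R4.
Rank is 4 with 5 unknowns, leaving t free.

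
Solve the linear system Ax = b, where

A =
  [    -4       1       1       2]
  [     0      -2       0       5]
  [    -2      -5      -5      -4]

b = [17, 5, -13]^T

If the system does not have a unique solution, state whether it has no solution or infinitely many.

Row-reduce:
R1 ← R1 / (-4).
R3 ← R3 + 2·R1.
R2 ← R2 / (-2).
R1 ← R1 + 1/4·R2.
R3 ← R3 + 11/2·R2.
R3 ← R3 / (-11/2).
R1 ← R1 + 1/4·R3.
Rank is 3 with 4 unknowns, leaving x_4 free.

infinitely many solutions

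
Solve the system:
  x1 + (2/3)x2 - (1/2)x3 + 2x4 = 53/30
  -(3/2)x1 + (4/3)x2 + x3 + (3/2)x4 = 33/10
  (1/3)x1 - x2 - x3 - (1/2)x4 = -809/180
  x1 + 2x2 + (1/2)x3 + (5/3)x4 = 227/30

x1 = 5/3, x2 = 9/4, x3 = 14/5, x4 = 0

Row-reduce the augmented matrix:
R2 ← R2 + 3/2·R1.
R3 ← R3 − 1/3·R1.
R4 ← R4 − 1·R1.
R2 ← R2 / (7/3).
R1 ← R1 − 2/3·R2.
R3 ← R3 + 11/9·R2.
R4 ← R4 − 4/3·R2.
R3 ← R3 / (-59/84).
R1 ← R1 + 4/7·R3.
R2 ← R2 − 3/28·R3.
R4 ← R4 − 6/7·R3.
R4 ← R4 / (-257/177).
R1 ← R1 + 15/59·R4.
R2 ← R2 − 249/118·R4.
R3 ← R3 + 100/59·R4.
Reading off the reduced rows gives x1 = 5/3, x2 = 9/4, x3 = 14/5, x4 = 0.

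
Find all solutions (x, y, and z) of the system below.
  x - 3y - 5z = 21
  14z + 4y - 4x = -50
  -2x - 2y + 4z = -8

Row-reduce:
R2 ← R2 + 4·R1.
R3 ← R3 + 2·R1.
R2 ← R2 / (-8).
R1 ← R1 + 3·R2.
R3 ← R3 + 8·R2.
Rank is 2 with 3 unknowns, leaving z free.

infinitely many solutions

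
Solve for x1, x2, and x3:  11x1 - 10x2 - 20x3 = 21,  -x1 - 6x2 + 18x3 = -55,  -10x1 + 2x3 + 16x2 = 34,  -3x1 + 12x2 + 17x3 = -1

Row-reduce the augmented matrix:
R1 ← R1 / (11).
R2 ← R2 + 1·R1.
R3 ← R3 + 10·R1.
R4 ← R4 + 3·R1.
R2 ← R2 / (-76/11).
R1 ← R1 + 10/11·R2.
R3 ← R3 − 76/11·R2.
R4 ← R4 − 102/11·R2.
Swap R3 and R4.
R3 ← R3 / (632/19).
R1 ← R1 + 75/19·R3.
R2 ← R2 + 89/38·R3.
R4 reduces to 0 = 0, so the extra equation is consistent.
Reading off the reduced rows gives x1 = 1, x2 = 3, x3 = -2.

x1 = 1, x2 = 3, x3 = -2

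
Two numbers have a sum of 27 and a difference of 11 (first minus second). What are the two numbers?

Let x = first number, y = second number.
  x + y = 27
  x - y = 11
Row-reduce the augmented matrix:
R2 ← R2 − 1·R1.
R2 ← R2 / (-2).
R1 ← R1 − 1·R2.
Reading off the reduced rows gives x = 19, y = 8.

first number: 19, second number: 8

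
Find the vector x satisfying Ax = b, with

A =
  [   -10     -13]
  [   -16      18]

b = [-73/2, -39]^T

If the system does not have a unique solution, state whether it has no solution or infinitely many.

x_1 = 3, x_2 = 1/2

Row-reduce the augmented matrix:
R1 ← R1 / (-10).
R2 ← R2 + 16·R1.
R2 ← R2 / (194/5).
R1 ← R1 − 13/10·R2.
Reading off the reduced rows gives x_1 = 3, x_2 = 1/2.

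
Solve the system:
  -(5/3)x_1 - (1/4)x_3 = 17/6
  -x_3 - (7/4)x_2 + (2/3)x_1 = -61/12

infinitely many solutions

Row-reduce:
R1 ← R1 / (-5/3).
R2 ← R2 − 2/3·R1.
R2 ← R2 / (-7/4).
Rank is 2 with 3 unknowns, leaving x_3 free.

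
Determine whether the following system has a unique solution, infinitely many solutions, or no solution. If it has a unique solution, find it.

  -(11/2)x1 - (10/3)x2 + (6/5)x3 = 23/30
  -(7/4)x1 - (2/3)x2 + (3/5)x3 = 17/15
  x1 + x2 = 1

no solution

Row-reduce:
R1 ← R1 / (-11/2).
R2 ← R2 + 7/4·R1.
R3 ← R3 − 1·R1.
R2 ← R2 / (13/33).
R1 ← R1 − 20/33·R2.
R3 ← R3 − 13/33·R2.
Row 3 reduces to 0 = 1/4, a contradiction. The system is inconsistent.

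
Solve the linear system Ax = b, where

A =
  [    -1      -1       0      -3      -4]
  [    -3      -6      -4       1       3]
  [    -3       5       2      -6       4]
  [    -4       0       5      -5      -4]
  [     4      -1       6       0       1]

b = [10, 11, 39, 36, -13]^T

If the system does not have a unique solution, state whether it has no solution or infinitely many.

x_1 = -5, x_2 = 0, x_3 = 1, x_4 = -3, x_5 = 1

Row-reduce the augmented matrix:
R1 ← R1 / (-1).
R2 ← R2 + 3·R1.
R3 ← R3 + 3·R1.
R4 ← R4 + 4·R1.
R5 ← R5 − 4·R1.
R2 ← R2 / (-3).
R1 ← R1 − 1·R2.
R3 ← R3 − 8·R2.
R4 ← R4 − 4·R2.
R5 ← R5 + 5·R2.
R3 ← R3 / (-26/3).
R1 ← R1 + 4/3·R3.
R2 ← R2 − 4/3·R3.
R4 ← R4 + 1/3·R3.
R5 ← R5 − 38/3·R3.
R4 ← R4 / (499/26).
R1 ← R1 − 23/13·R4.
R2 ← R2 − 16/13·R4.
R3 ← R3 + 89/26·R4.
R5 ← R5 − 191/13·R4.
R5 ← R5 / (9480/499).
R1 ← R1 + 1181/499·R5.
R2 ← R2 − 849/499·R5.
R3 ← R3 + 568/499·R5.
R4 ← R4 − 776/499·R5.
Reading off the reduced rows gives x_1 = -5, x_2 = 0, x_3 = 1, x_4 = -3, x_5 = 1.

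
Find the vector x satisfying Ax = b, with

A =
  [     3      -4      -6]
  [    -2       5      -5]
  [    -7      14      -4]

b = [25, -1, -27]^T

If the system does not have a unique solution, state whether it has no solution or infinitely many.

Row-reduce:
R1 ← R1 / (3).
R2 ← R2 + 2·R1.
R3 ← R3 + 7·R1.
R2 ← R2 / (7/3).
R1 ← R1 + 4/3·R2.
R3 ← R3 − 14/3·R2.
Rank is 2 with 3 unknowns, leaving x_3 free.

infinitely many solutions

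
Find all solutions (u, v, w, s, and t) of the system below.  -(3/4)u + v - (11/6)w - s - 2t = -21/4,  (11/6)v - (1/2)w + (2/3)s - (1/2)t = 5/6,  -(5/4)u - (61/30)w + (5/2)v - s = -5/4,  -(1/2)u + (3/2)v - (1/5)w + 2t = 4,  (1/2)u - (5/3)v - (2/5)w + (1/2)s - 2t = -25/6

infinitely many solutions

Row-reduce:
R1 ← R1 / (-3/4).
R3 ← R3 + 5/4·R1.
R4 ← R4 + 1/2·R1.
R5 ← R5 − 1/2·R1.
R2 ← R2 / (11/6).
R1 ← R1 + 4/3·R2.
R3 ← R3 − 5/6·R2.
R4 ← R4 − 5/6·R2.
R5 ← R5 + 1·R2.
R3 ← R3 / (1237/990).
R1 ← R1 − 206/99·R3.
R2 ← R2 + 3/11·R3.
R4 ← R4 − 1237/990·R3.
R5 ← R5 + 938/495·R3.
Swap R4 and R5.
R4 ← R4 / (5555/7422).
R1 ← R1 − 1500/1237·R4.
R2 ← R2 − 548/1237·R4.
R3 ← R3 − 360/1237·R4.
Rank is 4 with 5 unknowns, leaving t free.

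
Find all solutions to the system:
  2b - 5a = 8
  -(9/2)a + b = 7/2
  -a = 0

Row-reduce:
R1 ← R1 / (-5).
R2 ← R2 + 9/2·R1.
R3 ← R3 + 1·R1.
R2 ← R2 / (-4/5).
R1 ← R1 + 2/5·R2.
R3 ← R3 + 2/5·R2.
Row 3 reduces to 0 = 1/4, a contradiction. The system is inconsistent.

no solution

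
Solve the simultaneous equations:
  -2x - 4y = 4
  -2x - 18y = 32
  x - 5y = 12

Row-reduce the augmented matrix:
R1 ← R1 / (-2).
R2 ← R2 + 2·R1.
R3 ← R3 − 1·R1.
R2 ← R2 / (-14).
R1 ← R1 − 2·R2.
R3 ← R3 + 7·R2.
R3 reduces to 0 = 0, so the extra equation is consistent.
Reading off the reduced rows gives x = 2, y = -2.

x = 2, y = -2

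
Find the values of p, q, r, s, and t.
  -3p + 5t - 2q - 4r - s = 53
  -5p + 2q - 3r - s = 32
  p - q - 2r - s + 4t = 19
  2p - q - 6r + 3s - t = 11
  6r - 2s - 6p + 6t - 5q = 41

p = -5, q = -3, r = -4, s = -1, t = 3

Row-reduce the augmented matrix:
R1 ← R1 / (-3).
R2 ← R2 + 5·R1.
R3 ← R3 − 1·R1.
R4 ← R4 − 2·R1.
R5 ← R5 + 6·R1.
R2 ← R2 / (16/3).
R1 ← R1 − 2/3·R2.
R3 ← R3 + 5/3·R2.
R4 ← R4 + 7/3·R2.
R5 ← R5 + 1·R2.
R3 ← R3 / (-35/16).
R1 ← R1 − 7/8·R3.
R2 ← R2 − 11/16·R3.
R4 ← R4 + 113/16·R3.
R5 ← R5 − 235/16·R3.
R4 ← R4 / (219/35).
R1 ← R1 + 1/5·R4.
R2 ← R2 + 8/35·R4.
R3 ← R3 − 18/35·R4.
R5 ← R5 + 52/7·R4.
R5 ← R5 / (373/219).
R1 ← R1 − 53/219·R5.
R2 ← R2 + 221/219·R5.
R3 ← R3 + 35/73·R5.
R4 ← R4 + 392/219·R5.
Reading off the reduced rows gives p = -5, q = -3, r = -4, s = -1, t = 3.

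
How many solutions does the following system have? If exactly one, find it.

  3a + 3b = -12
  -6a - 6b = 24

infinitely many solutions

Row-reduce:
R1 ← R1 / (3).
R2 ← R2 + 6·R1.
Rank is 1 with 2 unknowns, leaving b free.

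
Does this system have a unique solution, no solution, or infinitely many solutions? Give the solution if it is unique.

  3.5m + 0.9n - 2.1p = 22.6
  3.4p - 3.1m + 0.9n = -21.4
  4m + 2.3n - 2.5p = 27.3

m = 5, n = 1, p = -2

Row-reduce the augmented matrix:
R1 ← R1 / (7/2).
R2 ← R2 + 31/10·R1.
R3 ← R3 − 4·R1.
R2 ← R2 / (297/175).
R1 ← R1 − 9/35·R2.
R3 ← R3 − 89/70·R2.
R3 ← R3 / (-677/540).
R1 ← R1 + 5/6·R3.
R2 ← R2 − 49/54·R3.
Reading off the reduced rows gives m = 5, n = 1, p = -2.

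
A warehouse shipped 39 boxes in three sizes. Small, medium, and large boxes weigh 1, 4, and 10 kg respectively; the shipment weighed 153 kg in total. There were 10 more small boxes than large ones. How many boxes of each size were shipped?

Let s = small boxes, m = medium boxes, l = large boxes.
  s + m + l = 39
  10l + 4m + s = 153
  s - l = 10
Row-reduce the augmented matrix:
R2 ← R2 − 1·R1.
R3 ← R3 − 1·R1.
R2 ← R2 / (3).
R1 ← R1 − 1·R2.
R3 ← R3 + 1·R2.
R1 ← R1 + 2·R3.
R2 ← R2 − 3·R3.
Reading off the reduced rows gives s = 19, m = 11, l = 9.

small boxes: 19, medium boxes: 11, large boxes: 9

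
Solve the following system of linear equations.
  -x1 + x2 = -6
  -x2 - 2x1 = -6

Row-reduce the augmented matrix:
R1 ← R1 / (-1).
R2 ← R2 + 2·R1.
R2 ← R2 / (-3).
R1 ← R1 + 1·R2.
Reading off the reduced rows gives x1 = 4, x2 = -2.

x1 = 4, x2 = -2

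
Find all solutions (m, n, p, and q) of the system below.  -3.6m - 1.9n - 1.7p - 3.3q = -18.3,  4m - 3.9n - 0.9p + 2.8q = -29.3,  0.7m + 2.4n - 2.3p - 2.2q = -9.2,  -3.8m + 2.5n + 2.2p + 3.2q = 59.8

Row-reduce the augmented matrix:
R1 ← R1 / (-18/5).
R2 ← R2 − 4·R1.
R3 ← R3 − 7/10·R1.
R4 ← R4 + 19/5·R1.
R2 ← R2 / (-541/90).
R1 ← R1 − 19/36·R2.
R3 ← R3 − 731/360·R2.
R4 ← R4 − 811/180·R2.
R3 ← R3 / (-9664/2705).
R1 ← R1 − 123/541·R3.
R2 ← R2 − 251/541·R3.
R4 ← R4 − 10301/5410·R3.
R4 ← R4 / (3373291/773120).
R1 ← R1 − 49565/77312·R4.
R2 ← R2 + 20323/77312·R4.
R3 ← R3 − 67829/77312·R4.
Reading off the reduced rows gives m = -5, n = 6, p = 3, q = 6.

m = -5, n = 6, p = 3, q = 6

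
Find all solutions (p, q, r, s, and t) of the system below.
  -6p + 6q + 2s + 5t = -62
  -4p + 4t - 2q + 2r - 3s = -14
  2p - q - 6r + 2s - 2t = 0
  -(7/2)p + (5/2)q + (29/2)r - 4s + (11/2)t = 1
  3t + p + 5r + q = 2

Row-reduce:
R1 ← R1 / (-6).
R2 ← R2 + 4·R1.
R3 ← R3 − 2·R1.
R4 ← R4 + 7/2·R1.
R5 ← R5 − 1·R1.
R2 ← R2 / (-6).
R1 ← R1 + 1·R2.
R3 ← R3 − 1·R2.
R4 ← R4 + 1·R2.
R5 ← R5 − 2·R2.
R3 ← R3 / (-17/3).
R1 ← R1 + 1/3·R3.
R2 ← R2 + 1/3·R3.
R4 ← R4 − 85/6·R3.
R5 ← R5 − 17/3·R3.
R4 ← R4 / (5/12).
R1 ← R1 − 14/51·R4.
R2 ← R2 − 31/51·R4.
R3 ← R3 + 35/102·R4.
R5 ← R5 − 5/6·R4.
Rank is 4 with 5 unknowns, leaving t free.

infinitely many solutions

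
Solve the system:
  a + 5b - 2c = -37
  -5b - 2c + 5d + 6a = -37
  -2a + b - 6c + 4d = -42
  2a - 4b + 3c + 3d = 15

a = -5, b = -4, c = 6, d = -3

Row-reduce the augmented matrix:
R2 ← R2 − 6·R1.
R3 ← R3 + 2·R1.
R4 ← R4 − 2·R1.
R2 ← R2 / (-35).
R1 ← R1 − 5·R2.
R3 ← R3 − 11·R2.
R4 ← R4 + 14·R2.
R3 ← R3 / (-48/7).
R1 ← R1 + 4/7·R3.
R2 ← R2 + 2/7·R3.
R4 ← R4 − 3·R3.
R4 ← R4 / (55/16).
R1 ← R1 − 1/4·R4.
R2 ← R2 + 3/8·R4.
R3 ← R3 + 13/16·R4.
Reading off the reduced rows gives a = -5, b = -4, c = 6, d = -3.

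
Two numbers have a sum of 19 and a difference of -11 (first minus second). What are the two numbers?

first number: 4, second number: 15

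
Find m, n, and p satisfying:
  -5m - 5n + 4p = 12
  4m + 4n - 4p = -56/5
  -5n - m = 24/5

m = 1/5, n = -1, p = 2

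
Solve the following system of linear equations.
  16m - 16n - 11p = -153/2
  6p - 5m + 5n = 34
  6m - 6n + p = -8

Row-reduce:
R1 ← R1 / (16).
R2 ← R2 + 5·R1.
R3 ← R3 − 6·R1.
R2 ← R2 / (41/16).
R1 ← R1 + 11/16·R2.
R3 ← R3 − 41/8·R2.
Row 3 reduces to 0 = 1/2, a contradiction. The system is inconsistent.

no solution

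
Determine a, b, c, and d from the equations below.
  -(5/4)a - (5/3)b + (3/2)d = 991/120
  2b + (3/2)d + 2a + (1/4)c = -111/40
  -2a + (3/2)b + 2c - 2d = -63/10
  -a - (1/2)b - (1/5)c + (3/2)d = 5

Row-reduce the augmented matrix:
R1 ← R1 / (-5/4).
R2 ← R2 − 2·R1.
R3 ← R3 + 2·R1.
R4 ← R4 + 1·R1.
R2 ← R2 / (-2/3).
R1 ← R1 − 4/3·R2.
R3 ← R3 − 25/6·R2.
R4 ← R4 − 5/6·R2.
R3 ← R3 / (57/16).
R1 ← R1 − 1/2·R3.
R2 ← R2 + 3/8·R3.
R4 ← R4 − 9/80·R3.
R4 ← R4 / (4317/950).
R1 ← R1 − 1082/285·R4.
R2 ← R2 + 356/95·R4.
R3 ← R3 − 1598/285·R4.
Reading off the reduced rows gives a = -1/2, b = -13/5, c = 1/2, d = 11/5.

a = -1/2, b = -13/5, c = 1/2, d = 11/5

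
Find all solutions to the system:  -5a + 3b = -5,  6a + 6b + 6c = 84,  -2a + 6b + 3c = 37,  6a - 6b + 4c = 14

a = 4, b = 5, c = 5

Row-reduce the augmented matrix:
R1 ← R1 / (-5).
R2 ← R2 − 6·R1.
R3 ← R3 + 2·R1.
R4 ← R4 − 6·R1.
R2 ← R2 / (48/5).
R1 ← R1 + 3/5·R2.
R3 ← R3 − 24/5·R2.
R4 ← R4 + 12/5·R2.
Swap R3 and R4.
R3 ← R3 / (11/2).
R1 ← R1 − 3/8·R3.
R2 ← R2 − 5/8·R3.
R4 reduces to 0 = 0, so the extra equation is consistent.
Reading off the reduced rows gives a = 4, b = 5, c = 5.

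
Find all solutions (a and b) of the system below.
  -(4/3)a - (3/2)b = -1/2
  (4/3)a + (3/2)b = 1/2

Row-reduce:
R1 ← R1 / (-4/3).
R2 ← R2 − 4/3·R1.
Rank is 1 with 2 unknowns, leaving b free.

infinitely many solutions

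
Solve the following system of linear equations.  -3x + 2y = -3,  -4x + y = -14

x = 5, y = 6

From equation 2: y = -14 + 4·x.
Substitute into equation 1 and solve: x = 5.
Then y = 6.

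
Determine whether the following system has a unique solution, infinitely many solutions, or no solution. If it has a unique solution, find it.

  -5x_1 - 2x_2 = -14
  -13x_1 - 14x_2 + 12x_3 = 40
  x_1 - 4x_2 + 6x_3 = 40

Row-reduce:
R1 ← R1 / (-5).
R2 ← R2 + 13·R1.
R3 ← R3 − 1·R1.
R2 ← R2 / (-44/5).
R1 ← R1 − 2/5·R2.
R3 ← R3 + 22/5·R2.
Row 3 reduces to 0 = -1, a contradiction. The system is inconsistent.

no solution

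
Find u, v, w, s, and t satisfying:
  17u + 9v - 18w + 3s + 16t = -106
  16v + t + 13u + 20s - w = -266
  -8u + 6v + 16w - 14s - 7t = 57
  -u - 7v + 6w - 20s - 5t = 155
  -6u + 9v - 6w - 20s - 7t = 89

Row-reduce the augmented matrix:
R1 ← R1 / (17).
R2 ← R2 − 13·R1.
R3 ← R3 + 8·R1.
R4 ← R4 + 1·R1.
R5 ← R5 + 6·R1.
R2 ← R2 / (155/17).
R1 ← R1 − 9/17·R2.
R3 ← R3 − 174/17·R2.
R4 ← R4 + 110/17·R2.
R5 ← R5 − 207/17·R2.
R3 ← R3 / (-34/5).
R1 ← R1 + 9/5·R3.
R2 ← R2 − 7/5·R3.
R4 ← R4 − 14·R3.
R5 ← R5 + 147/5·R3.
R4 ← R4 / (-2297/31).
R1 ← R1 − 240/31·R4.
R2 ← R2 + 147/31·R4.
R3 ← R3 − 148/31·R4.
R5 ← R5 − 3031/31·R4.
R5 ← R5 / (-1822977/78098).
R1 ← R1 + 24629/78098·R5.
R2 ← R2 − 39979/78098·R5.
R3 ← R3 + 75331/78098·R5.
R4 ← R4 + 7918/39049·R5.
Reading off the reduced rows gives u = -4, v = -6, w = -1, s = -6, t = 1.

u = -4, v = -6, w = -1, s = -6, t = 1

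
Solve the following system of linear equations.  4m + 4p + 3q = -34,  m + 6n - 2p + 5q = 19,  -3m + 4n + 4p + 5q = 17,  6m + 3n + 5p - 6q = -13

m = -5, n = 5, p = -2, q = -2

Row-reduce the augmented matrix:
R1 ← R1 / (4).
R2 ← R2 − 1·R1.
R3 ← R3 + 3·R1.
R4 ← R4 − 6·R1.
R2 ← R2 / (6).
R3 ← R3 − 4·R2.
R4 ← R4 − 3·R2.
R3 ← R3 / (9).
R1 ← R1 − 1·R3.
R2 ← R2 + 1/2·R3.
R4 ← R4 − 1/2·R3.
R4 ← R4 / (-695/54).
R1 ← R1 − 7/27·R4.
R2 ← R2 − 103/108·R4.
R3 ← R3 − 53/108·R4.
Reading off the reduced rows gives m = -5, n = 5, p = -2, q = -2.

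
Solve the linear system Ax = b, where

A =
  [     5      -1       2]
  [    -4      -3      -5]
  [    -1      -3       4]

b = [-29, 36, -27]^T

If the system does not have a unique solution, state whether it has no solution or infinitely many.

x_1 = -3, x_2 = 2, x_3 = -6

Row-reduce the augmented matrix:
R1 ← R1 / (5).
R2 ← R2 + 4·R1.
R3 ← R3 + 1·R1.
R2 ← R2 / (-19/5).
R1 ← R1 + 1/5·R2.
R3 ← R3 + 16/5·R2.
R3 ← R3 / (138/19).
R1 ← R1 − 11/19·R3.
R2 ← R2 − 17/19·R3.
Reading off the reduced rows gives x_1 = -3, x_2 = 2, x_3 = -6.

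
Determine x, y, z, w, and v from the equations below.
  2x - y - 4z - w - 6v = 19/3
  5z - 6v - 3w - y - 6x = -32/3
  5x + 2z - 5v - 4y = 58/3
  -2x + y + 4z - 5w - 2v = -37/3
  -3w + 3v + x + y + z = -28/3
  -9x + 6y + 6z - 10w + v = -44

Row-reduce the augmented matrix:
R1 ← R1 / (2).
R2 ← R2 + 6·R1.
R3 ← R3 − 5·R1.
R4 ← R4 + 2·R1.
R5 ← R5 − 1·R1.
R6 ← R6 + 9·R1.
R2 ← R2 / (-4).
R1 ← R1 + 1/2·R2.
R3 ← R3 + 3/2·R2.
R5 ← R5 − 3/2·R2.
R6 ← R6 − 3/2·R2.
R3 ← R3 / (117/8).
R1 ← R1 + 9/8·R3.
R2 ← R2 − 7/4·R3.
R5 ← R5 − 3/8·R3.
R6 ← R6 + 117/8·R3.
R4 ← R4 / (-6).
R1 ← R1 − 8/13·R4.
R2 ← R2 − 109/117·R4.
R3 ← R3 − 38/117·R4.
R5 ← R5 + 190/39·R4.
R6 ← R6 + 12·R4.
R5 ← R5 / (352/117).
R1 ← R1 − 25/39·R5.
R2 ← R2 − 872/351·R5.
R3 ← R3 − 304/351·R5.
R4 ← R4 − 4/3·R5.
R6 reduces to 0 = 0, so the extra equation is consistent.
Reading off the reduced rows gives x = 5/2, y = 2/3, z = 1, w = 3, v = -3/2.

x = 5/2, y = 2/3, z = 1, w = 3, v = -3/2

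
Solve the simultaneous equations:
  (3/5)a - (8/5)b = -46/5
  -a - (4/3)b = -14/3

From equation 2: a = 14/3 − 4/3·b.
Substitute into equation 1 and solve: b = 5.
Then a = -2.

a = -2, b = 5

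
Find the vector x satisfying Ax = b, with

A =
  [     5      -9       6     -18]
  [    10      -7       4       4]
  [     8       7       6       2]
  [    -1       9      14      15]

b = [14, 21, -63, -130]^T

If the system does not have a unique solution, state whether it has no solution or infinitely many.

x_1 = 1, x_2 = -5, x_3 = -6, x_4 = 0

Row-reduce the augmented matrix:
R1 ← R1 / (5).
R2 ← R2 − 10·R1.
R3 ← R3 − 8·R1.
R4 ← R4 + 1·R1.
R2 ← R2 / (11).
R1 ← R1 + 9/5·R2.
R3 ← R3 − 107/5·R2.
R4 ← R4 − 36/5·R2.
R3 ← R3 / (658/55).
R1 ← R1 + 6/55·R3.
R2 ← R2 + 8/11·R3.
R4 ← R4 − 1124/55·R3.
R4 ← R4 / (21561/329).
R1 ← R1 − 828/329·R4.
R2 ← R2 − 256/329·R4.
R3 ← R3 + 1293/329·R4.
Reading off the reduced rows gives x_1 = 1, x_2 = -5, x_3 = -6, x_4 = 0.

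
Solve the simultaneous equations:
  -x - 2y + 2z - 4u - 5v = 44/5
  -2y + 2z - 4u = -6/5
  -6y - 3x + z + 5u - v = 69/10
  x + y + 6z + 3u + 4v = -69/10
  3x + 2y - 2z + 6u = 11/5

x = 0, y = -2/5, z = 0, u = 1/2, v = -2

Row-reduce the augmented matrix:
R1 ← R1 / (-1).
R3 ← R3 + 3·R1.
R4 ← R4 − 1·R1.
R5 ← R5 − 3·R1.
R2 ← R2 / (-2).
R1 ← R1 − 2·R2.
R4 ← R4 + 1·R2.
R5 ← R5 + 4·R2.
R3 ← R3 / (-5).
R2 ← R2 + 1·R3.
R4 ← R4 − 7·R3.
R4 ← R4 / (124/5).
R2 ← R2 + 7/5·R4.
R3 ← R3 + 17/5·R4.
R5 ← R5 − 2·R4.
R5 ← R5 / (-33/2).
R1 ← R1 − 5·R5.
R2 ← R2 + 7/4·R5.
R3 ← R3 + 1/4·R5.
R4 ← R4 − 3/4·R5.
Reading off the reduced rows gives x = 0, y = -2/5, z = 0, u = 1/2, v = -2.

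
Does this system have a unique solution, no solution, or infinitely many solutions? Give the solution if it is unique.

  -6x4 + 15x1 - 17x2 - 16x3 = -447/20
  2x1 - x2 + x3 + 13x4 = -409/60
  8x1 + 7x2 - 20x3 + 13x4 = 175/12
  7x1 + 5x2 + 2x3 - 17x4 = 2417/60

Row-reduce the augmented matrix:
R1 ← R1 / (15).
R2 ← R2 − 2·R1.
R3 ← R3 − 8·R1.
R4 ← R4 − 7·R1.
R2 ← R2 / (19/15).
R1 ← R1 + 17/15·R2.
R3 ← R3 − 241/15·R2.
R4 ← R4 − 194/15·R2.
R3 ← R3 / (-973/19).
R1 ← R1 − 33/19·R3.
R2 ← R2 − 47/19·R3.
R4 ← R4 + 428/19·R3.
R4 ← R4 / (-82933/973).
R1 ← R1 − 6383/973·R4.
R2 ← R2 − 3135/973·R4.
R3 ← R3 − 3018/973·R4.
Reading off the reduced rows gives x1 = 2, x2 = 11/4, x3 = 3/5, x4 = -2/3.

x1 = 2, x2 = 11/4, x3 = 3/5, x4 = -2/3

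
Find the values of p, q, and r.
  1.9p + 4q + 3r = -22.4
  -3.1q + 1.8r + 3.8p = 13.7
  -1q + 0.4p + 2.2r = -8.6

Row-reduce the augmented matrix:
R1 ← R1 / (19/10).
R2 ← R2 − 19/5·R1.
R3 ← R3 − 2/5·R1.
R2 ← R2 / (-111/10).
R1 ← R1 − 40/19·R2.
R3 ← R3 + 35/19·R2.
R3 ← R3 / (7963/3515).
R1 ← R1 − 550/703·R3.
R2 ← R2 − 14/37·R3.
Reading off the reduced rows gives p = 4, q = -3, r = -6.

p = 4, q = -3, r = -6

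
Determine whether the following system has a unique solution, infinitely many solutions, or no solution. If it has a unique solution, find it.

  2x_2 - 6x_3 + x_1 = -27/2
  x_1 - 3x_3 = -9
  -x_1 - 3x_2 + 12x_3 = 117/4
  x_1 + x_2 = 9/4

x_1 = 0, x_2 = 9/4, x_3 = 3

Row-reduce the augmented matrix:
R2 ← R2 − 1·R1.
R3 ← R3 + 1·R1.
R4 ← R4 − 1·R1.
R2 ← R2 / (-2).
R1 ← R1 − 2·R2.
R3 ← R3 + 1·R2.
R4 ← R4 + 1·R2.
R3 ← R3 / (9/2).
R1 ← R1 + 3·R3.
R2 ← R2 + 3/2·R3.
R4 ← R4 − 9/2·R3.
R4 reduces to 0 = 0, so the extra equation is consistent.
Reading off the reduced rows gives x_1 = 0, x_2 = 9/4, x_3 = 3.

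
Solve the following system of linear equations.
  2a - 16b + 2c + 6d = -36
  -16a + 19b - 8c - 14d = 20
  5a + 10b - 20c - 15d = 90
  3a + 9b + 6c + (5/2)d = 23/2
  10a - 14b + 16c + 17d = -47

Row-reduce:
R1 ← R1 / (2).
R2 ← R2 + 16·R1.
R3 ← R3 − 5·R1.
R4 ← R4 − 3·R1.
R5 ← R5 − 10·R1.
R2 ← R2 / (-109).
R1 ← R1 + 8·R2.
R3 ← R3 − 50·R2.
R4 ← R4 − 33·R2.
R5 ← R5 − 66·R2.
R3 ← R3 / (-2325/109).
R1 ← R1 − 45/109·R3.
R2 ← R2 + 8/109·R3.
R4 ← R4 − 591/109·R3.
R5 ← R5 − 1182/109·R3.
R4 ← R4 / (41/310).
R1 ← R1 − 7/31·R4.
R2 ← R2 + 122/465·R4.
R3 ← R3 − 314/465·R4.
R5 ← R5 − 41/155·R4.
Row 5 reduces to 0 = 2, a contradiction. The system is inconsistent.

no solution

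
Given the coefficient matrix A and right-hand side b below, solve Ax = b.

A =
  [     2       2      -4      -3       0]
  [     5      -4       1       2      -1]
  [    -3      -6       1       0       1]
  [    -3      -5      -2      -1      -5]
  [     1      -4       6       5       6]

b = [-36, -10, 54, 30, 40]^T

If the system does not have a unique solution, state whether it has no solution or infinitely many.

x_1 = -6, x_2 = -5, x_3 = 5, x_4 = -2, x_5 = 1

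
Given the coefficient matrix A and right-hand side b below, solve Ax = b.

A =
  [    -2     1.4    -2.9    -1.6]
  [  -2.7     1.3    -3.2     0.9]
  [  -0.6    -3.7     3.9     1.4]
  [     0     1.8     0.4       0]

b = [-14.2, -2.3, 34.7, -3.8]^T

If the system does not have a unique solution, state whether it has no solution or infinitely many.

Row-reduce the augmented matrix:
R1 ← R1 / (-2).
R2 ← R2 + 27/10·R1.
R3 ← R3 + 3/5·R1.
R2 ← R2 / (-59/100).
R1 ← R1 + 7/10·R2.
R3 ← R3 + 103/25·R2.
R4 ← R4 − 9/5·R2.
R3 ← R3 / (-263/1180).
R1 ← R1 − 71/118·R3.
R2 ← R2 + 143/118·R3.
R4 ← R4 − 1523/590·R3.
R4 ← R4 / (-284528/1315).
R1 ← R1 + 14581/263·R4.
R2 ← R2 − 26504/263·R4.
R3 ← R3 − 22996/263·R4.
Reading off the reduced rows gives x_1 = -4, x_2 = -3, x_3 = 4, x_4 = 4.

x_1 = -4, x_2 = -3, x_3 = 4, x_4 = 4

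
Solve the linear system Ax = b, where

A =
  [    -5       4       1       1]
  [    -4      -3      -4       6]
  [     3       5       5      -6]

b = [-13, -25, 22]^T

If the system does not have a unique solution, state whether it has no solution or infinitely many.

infinitely many solutions

Row-reduce:
R1 ← R1 / (-5).
R2 ← R2 + 4·R1.
R3 ← R3 − 3·R1.
R2 ← R2 / (-31/5).
R1 ← R1 + 4/5·R2.
R3 ← R3 − 37/5·R2.
R3 ← R3 / (-4/31).
R1 ← R1 − 13/31·R3.
R2 ← R2 − 24/31·R3.
Rank is 3 with 4 unknowns, leaving x_4 free.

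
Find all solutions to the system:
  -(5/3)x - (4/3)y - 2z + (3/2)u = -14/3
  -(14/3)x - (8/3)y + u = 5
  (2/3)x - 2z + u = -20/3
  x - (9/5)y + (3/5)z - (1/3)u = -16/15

no solution

Row-reduce:
R1 ← R1 / (-5/3).
R2 ← R2 + 14/3·R1.
R3 ← R3 − 2/3·R1.
R4 ← R4 − 1·R1.
R2 ← R2 / (16/15).
R1 ← R1 − 4/5·R2.
R3 ← R3 + 8/15·R2.
R4 ← R4 + 13/5·R2.
Swap R3 and R4.
R3 ← R3 / (261/20).
R1 ← R1 + 3·R3.
R2 ← R2 − 21/4·R3.
Row 4 reduces to 0 = 1/2, a contradiction. The system is inconsistent.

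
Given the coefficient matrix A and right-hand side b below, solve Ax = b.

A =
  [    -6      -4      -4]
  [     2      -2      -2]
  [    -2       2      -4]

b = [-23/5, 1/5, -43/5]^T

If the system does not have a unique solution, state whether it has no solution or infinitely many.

x_1 = 1/2, x_2 = -1, x_3 = 7/5

Row-reduce the augmented matrix:
R1 ← R1 / (-6).
R2 ← R2 − 2·R1.
R3 ← R3 + 2·R1.
R2 ← R2 / (-10/3).
R1 ← R1 − 2/3·R2.
R3 ← R3 − 10/3·R2.
R3 ← R3 / (-6).
R2 ← R2 − 1·R3.
Reading off the reduced rows gives x_1 = 1/2, x_2 = -1, x_3 = 7/5.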